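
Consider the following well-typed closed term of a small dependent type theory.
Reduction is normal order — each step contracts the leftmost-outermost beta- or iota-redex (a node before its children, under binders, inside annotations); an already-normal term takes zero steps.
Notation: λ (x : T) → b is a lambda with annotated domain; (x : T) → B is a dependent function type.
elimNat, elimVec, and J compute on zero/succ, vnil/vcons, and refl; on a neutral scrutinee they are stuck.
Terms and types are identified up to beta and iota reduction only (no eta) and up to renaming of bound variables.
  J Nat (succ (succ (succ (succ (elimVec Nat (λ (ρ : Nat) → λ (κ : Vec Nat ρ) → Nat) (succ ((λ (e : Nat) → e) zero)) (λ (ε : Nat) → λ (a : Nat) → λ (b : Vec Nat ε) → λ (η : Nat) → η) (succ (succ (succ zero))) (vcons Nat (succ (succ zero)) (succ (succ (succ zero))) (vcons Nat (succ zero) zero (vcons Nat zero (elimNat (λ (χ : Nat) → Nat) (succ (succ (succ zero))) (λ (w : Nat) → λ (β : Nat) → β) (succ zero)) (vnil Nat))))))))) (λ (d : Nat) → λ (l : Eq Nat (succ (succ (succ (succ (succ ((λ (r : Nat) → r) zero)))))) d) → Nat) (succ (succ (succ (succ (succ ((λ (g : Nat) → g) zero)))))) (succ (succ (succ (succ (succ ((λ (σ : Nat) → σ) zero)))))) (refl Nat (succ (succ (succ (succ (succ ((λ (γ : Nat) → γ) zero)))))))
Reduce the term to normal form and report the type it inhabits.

resulting normal form:
  succ (succ (succ (succ (succ zero))))
the term's type:
  Nat
observation: contracting a J iota-redex first, the term normalizes in 2 steps.


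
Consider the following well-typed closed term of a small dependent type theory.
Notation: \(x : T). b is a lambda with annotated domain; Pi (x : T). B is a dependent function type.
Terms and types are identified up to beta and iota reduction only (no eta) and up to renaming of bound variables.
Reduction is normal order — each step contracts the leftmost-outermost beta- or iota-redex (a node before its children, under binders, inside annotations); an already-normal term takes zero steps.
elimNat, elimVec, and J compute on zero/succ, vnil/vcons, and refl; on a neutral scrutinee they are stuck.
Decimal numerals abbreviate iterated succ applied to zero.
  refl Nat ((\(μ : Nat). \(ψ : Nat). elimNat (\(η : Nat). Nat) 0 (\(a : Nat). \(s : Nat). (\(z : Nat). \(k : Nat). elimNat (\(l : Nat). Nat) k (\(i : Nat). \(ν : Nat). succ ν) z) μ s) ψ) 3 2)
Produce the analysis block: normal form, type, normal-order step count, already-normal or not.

reduced normal form:
  refl Nat 6
the term's type:
  Eq Nat 6 6
reduction steps (normal order): 33
term was already normal: no
first contracted redex: a beta-redex


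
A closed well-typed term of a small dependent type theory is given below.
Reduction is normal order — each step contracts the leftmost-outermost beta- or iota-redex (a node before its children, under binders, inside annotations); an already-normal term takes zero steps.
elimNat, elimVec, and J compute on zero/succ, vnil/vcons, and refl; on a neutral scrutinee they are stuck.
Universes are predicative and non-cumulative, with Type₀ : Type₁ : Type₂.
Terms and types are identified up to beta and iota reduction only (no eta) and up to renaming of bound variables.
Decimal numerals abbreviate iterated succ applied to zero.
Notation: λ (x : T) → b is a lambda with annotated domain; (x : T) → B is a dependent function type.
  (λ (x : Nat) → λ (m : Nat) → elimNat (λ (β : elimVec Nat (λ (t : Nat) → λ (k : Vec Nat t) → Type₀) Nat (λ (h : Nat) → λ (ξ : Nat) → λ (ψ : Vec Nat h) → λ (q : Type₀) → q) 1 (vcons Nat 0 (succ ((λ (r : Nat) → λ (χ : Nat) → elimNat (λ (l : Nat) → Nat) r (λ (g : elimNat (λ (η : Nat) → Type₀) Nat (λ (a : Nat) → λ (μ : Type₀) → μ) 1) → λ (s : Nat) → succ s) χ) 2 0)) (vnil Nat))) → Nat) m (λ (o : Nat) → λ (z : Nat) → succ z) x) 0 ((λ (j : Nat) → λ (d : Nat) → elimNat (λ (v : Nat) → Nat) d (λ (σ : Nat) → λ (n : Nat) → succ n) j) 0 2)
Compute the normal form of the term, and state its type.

reduced normal form:
  2
inferred type:
  Nat


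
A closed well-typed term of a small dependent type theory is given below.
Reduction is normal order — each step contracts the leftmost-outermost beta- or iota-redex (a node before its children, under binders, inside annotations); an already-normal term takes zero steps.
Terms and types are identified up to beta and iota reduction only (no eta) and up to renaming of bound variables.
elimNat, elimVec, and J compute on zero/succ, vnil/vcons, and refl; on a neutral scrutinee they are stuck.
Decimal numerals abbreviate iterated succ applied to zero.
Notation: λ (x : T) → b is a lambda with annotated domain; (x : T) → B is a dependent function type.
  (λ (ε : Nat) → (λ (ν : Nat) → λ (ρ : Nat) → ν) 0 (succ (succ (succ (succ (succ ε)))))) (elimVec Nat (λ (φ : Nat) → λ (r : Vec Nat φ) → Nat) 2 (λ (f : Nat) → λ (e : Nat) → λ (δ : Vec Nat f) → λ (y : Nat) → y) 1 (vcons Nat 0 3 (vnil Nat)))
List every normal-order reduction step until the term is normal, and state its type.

reduction (normal order):
  (λ (ε : Nat) → (λ (ν : Nat) → λ (ρ : Nat) → ν) 0 (succ (succ (succ (succ (succ ε)))))) (elimVec Nat (λ (φ : Nat) → λ (r : Vec Nat φ) → Nat) 2 (λ (f : Nat) → λ (e : Nat) → λ (δ : Vec Nat f) → λ (y : Nat) → y) 1 (vcons Nat 0 3 (vnil Nat)))
  ~> (λ (ε : Nat) → λ (ν : Nat) → ε) 0 (succ (succ (succ (succ (succ (elimVec Nat (λ (ρ : Nat) → λ (φ : Vec Nat ρ) → Nat) 2 (λ (r : Nat) → λ (f : Nat) → λ (e : Vec Nat r) → λ (δ : Nat) → δ) 1 (vcons Nat 0 3 (vnil Nat))))))))
  ~> (λ (ε : Nat) → 0) (succ (succ (succ (succ (succ (elimVec Nat (λ (ν : Nat) → λ (ρ : Vec Nat ν) → Nat) 2 (λ (φ : Nat) → λ (r : Nat) → λ (f : Vec Nat φ) → λ (e : Nat) → e) 1 (vcons Nat 0 3 (vnil Nat))))))))
  ~> 0
type:
  Nat


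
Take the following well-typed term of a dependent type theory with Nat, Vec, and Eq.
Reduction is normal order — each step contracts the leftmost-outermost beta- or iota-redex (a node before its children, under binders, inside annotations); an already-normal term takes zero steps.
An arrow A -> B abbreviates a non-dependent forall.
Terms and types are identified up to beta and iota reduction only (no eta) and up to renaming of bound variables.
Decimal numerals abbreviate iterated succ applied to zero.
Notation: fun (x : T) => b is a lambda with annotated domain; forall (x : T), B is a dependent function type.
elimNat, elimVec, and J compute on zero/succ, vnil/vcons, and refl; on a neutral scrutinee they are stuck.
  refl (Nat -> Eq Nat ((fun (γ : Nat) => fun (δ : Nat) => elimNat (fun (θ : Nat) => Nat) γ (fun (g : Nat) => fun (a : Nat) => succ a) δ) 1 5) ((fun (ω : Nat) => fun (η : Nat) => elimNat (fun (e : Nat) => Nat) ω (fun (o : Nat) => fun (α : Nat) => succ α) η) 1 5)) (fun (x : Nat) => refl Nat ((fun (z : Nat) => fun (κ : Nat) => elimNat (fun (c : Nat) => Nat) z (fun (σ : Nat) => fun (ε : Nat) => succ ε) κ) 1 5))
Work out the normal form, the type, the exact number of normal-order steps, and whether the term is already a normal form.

resulting normal form:
  refl (Nat -> Eq Nat 6 6) (fun (γ : Nat) => refl Nat 6)
type:
  Eq (Nat -> Eq Nat 6 6) (fun (γ : Nat) => refl Nat 6) (fun (δ : Nat) => refl Nat 6)
steps to reach normal form (normal order): 54
already normal: no
first redex: a beta-redex


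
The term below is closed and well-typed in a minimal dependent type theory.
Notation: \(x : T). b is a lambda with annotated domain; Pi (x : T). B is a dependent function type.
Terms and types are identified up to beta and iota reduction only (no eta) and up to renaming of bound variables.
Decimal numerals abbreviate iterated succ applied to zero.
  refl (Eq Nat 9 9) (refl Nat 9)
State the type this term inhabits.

type:
  Eq (Eq Nat 9 9) (refl Nat 9) (refl Nat 9)


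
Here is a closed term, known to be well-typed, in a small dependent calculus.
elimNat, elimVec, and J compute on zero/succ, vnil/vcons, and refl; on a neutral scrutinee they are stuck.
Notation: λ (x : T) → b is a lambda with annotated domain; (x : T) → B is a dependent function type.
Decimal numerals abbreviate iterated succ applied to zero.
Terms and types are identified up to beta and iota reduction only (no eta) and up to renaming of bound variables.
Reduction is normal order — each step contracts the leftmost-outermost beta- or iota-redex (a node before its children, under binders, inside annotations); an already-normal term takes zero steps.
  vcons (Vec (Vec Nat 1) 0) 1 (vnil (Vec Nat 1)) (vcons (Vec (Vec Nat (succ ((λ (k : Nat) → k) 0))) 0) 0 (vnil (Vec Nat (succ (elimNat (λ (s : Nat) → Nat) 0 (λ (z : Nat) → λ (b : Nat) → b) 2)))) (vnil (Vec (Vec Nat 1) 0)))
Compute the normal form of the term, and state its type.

resulting normal form:
  vcons (Vec (Vec Nat 1) 0) 1 (vnil (Vec Nat 1)) (vcons (Vec (Vec Nat 1) 0) 0 (vnil (Vec Nat 1)) (vnil (Vec (Vec Nat 1) 0)))
inferred type:
  Vec (Vec (Vec Nat 1) 0) 2
observation: the first redex contracted is a beta-redex; the normal form is reached in 8 normal-order steps.


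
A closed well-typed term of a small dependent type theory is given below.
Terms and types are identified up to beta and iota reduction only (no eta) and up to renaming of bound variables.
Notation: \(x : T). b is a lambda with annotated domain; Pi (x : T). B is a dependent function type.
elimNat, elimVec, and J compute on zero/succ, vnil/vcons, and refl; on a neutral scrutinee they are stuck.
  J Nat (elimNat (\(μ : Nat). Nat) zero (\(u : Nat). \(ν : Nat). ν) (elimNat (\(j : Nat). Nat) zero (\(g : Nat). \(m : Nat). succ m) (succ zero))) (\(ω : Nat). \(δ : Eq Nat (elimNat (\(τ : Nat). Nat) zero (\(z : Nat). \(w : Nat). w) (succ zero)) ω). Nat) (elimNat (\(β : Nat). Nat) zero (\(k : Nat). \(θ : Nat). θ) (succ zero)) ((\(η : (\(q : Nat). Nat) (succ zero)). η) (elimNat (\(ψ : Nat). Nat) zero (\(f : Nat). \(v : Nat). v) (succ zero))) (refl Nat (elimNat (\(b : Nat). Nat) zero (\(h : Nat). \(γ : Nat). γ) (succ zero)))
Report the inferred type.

type:
  Nat


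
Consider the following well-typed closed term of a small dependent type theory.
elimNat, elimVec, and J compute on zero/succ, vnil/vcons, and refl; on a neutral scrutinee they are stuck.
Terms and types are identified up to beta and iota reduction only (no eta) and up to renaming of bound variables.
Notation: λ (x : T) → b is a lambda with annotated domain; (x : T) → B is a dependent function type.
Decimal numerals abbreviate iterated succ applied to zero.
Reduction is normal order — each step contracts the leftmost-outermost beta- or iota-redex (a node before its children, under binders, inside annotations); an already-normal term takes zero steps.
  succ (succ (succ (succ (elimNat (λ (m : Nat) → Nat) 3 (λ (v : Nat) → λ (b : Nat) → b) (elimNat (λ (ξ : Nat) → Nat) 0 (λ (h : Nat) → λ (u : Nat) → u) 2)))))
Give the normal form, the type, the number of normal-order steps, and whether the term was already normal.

reduced normal form:
  7
the term's type:
  Nat
steps to reach normal form (normal order): 8
term was already normal: no
first redex: an elimNat iota-redex


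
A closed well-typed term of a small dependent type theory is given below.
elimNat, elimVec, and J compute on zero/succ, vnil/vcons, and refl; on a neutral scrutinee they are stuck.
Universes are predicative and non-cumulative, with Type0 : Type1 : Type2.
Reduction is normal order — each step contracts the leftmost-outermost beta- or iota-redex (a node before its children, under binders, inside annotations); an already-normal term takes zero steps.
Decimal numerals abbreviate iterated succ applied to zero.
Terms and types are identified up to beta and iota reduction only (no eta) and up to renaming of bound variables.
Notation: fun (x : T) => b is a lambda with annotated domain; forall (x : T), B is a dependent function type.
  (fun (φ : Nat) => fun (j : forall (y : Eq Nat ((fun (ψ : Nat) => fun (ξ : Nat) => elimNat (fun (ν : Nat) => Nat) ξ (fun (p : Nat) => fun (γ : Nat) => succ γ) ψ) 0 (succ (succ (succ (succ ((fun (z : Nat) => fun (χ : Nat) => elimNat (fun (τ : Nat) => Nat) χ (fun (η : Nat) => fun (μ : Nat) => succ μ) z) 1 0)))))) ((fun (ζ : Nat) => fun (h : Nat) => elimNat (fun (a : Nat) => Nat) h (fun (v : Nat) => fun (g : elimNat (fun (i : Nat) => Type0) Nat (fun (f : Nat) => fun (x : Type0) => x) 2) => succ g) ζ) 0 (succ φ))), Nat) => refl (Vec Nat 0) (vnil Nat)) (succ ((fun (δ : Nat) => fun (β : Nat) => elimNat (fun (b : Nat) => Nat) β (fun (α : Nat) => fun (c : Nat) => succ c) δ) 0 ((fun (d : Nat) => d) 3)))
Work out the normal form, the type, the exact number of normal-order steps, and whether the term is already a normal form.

resulting normal form:
  fun (φ : forall (j : Eq Nat 5 5), Nat) => refl (Vec Nat 0) (vnil Nat)
inferred type:
  forall (φ : forall (j : Eq Nat 5 5), Nat), Eq (Vec Nat 0) (vnil Nat) (vnil Nat)
steps to reach normal form (normal order): 17
already normal: no
first contracted redex: a beta-redex


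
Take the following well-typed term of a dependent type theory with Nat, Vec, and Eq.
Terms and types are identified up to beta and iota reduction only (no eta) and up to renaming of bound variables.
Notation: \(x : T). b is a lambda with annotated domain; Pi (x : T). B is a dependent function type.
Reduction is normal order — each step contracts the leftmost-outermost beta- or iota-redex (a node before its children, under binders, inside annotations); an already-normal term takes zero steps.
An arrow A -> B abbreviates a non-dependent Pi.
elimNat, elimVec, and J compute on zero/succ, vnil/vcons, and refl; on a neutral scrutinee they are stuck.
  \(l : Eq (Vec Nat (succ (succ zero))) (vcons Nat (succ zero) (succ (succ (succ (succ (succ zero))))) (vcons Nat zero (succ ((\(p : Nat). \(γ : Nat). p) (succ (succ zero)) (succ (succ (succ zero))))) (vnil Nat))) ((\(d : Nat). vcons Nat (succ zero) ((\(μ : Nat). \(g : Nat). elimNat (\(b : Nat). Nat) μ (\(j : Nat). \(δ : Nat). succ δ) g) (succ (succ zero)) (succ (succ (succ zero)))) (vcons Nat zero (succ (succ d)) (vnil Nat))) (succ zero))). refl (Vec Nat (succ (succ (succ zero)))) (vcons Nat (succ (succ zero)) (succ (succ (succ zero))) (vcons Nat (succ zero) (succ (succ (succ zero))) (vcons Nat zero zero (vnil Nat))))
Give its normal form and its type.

reduced normal form:
  \(l : Eq (Vec Nat (succ (succ zero))) (vcons Nat (succ zero) (succ (succ (succ (succ (succ zero))))) (vcons Nat zero (succ (succ (succ zero))) (vnil Nat))) (vcons Nat (succ zero) (succ (succ (succ (succ (succ zero))))) (vcons Nat zero (succ (succ (succ zero))) (vnil Nat)))). refl (Vec Nat (succ (succ (succ zero)))) (vcons Nat (succ (succ zero)) (succ (succ (succ zero))) (vcons Nat (succ zero) (succ (succ (succ zero))) (vcons Nat zero zero (vnil Nat))))
inferred type:
  Eq (Vec Nat (succ (succ zero))) (vcons Nat (succ zero) (succ (succ (succ (succ (succ zero))))) (vcons Nat zero (succ (succ (succ zero))) (vnil Nat))) (vcons Nat (succ zero) (succ (succ (succ (succ (succ zero))))) (vcons Nat zero (succ (succ (succ zero))) (vnil Nat))) -> Eq (Vec Nat (succ (succ (succ zero)))) (vcons Nat (succ (succ zero)) (succ (succ (succ zero))) (vcons Nat (succ zero) (succ (succ (succ zero))) (vcons Nat zero zero (vnil Nat)))) (vcons Nat (succ (succ zero)) (succ (succ (succ zero))) (vcons Nat (succ zero) (succ (succ (succ zero))) (vcons Nat zero zero (vnil Nat))))
observation: normalization takes exactly 15 steps under the normal-order strategy.


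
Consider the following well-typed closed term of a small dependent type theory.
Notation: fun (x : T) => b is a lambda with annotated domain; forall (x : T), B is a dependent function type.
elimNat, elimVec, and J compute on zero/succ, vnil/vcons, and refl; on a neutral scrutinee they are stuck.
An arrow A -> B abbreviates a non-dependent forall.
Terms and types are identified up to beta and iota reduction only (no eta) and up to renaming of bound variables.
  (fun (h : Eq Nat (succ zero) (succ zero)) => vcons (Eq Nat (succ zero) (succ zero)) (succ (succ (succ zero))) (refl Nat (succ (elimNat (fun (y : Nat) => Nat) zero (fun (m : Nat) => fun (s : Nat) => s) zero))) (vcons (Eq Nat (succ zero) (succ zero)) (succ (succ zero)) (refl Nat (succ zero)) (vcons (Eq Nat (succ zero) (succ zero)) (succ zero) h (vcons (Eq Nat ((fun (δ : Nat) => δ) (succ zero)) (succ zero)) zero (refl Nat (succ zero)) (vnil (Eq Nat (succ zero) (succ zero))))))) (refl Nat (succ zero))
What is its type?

inferred type:
  Vec (Eq Nat (succ zero) (succ zero)) (succ (succ (succ (succ zero))))


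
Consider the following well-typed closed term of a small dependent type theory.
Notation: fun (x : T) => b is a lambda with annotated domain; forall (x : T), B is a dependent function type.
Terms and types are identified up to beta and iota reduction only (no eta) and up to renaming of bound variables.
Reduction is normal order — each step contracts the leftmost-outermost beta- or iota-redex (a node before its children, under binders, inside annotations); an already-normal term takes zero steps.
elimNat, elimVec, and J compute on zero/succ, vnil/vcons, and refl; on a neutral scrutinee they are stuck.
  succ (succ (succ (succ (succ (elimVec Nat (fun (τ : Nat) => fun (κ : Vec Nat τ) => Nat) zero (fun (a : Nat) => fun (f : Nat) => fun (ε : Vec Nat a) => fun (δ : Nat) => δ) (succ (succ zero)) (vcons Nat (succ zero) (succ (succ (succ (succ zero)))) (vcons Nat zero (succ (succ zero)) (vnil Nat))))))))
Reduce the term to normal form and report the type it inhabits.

reduced normal form:
  succ (succ (succ (succ (succ zero))))
type:
  Nat


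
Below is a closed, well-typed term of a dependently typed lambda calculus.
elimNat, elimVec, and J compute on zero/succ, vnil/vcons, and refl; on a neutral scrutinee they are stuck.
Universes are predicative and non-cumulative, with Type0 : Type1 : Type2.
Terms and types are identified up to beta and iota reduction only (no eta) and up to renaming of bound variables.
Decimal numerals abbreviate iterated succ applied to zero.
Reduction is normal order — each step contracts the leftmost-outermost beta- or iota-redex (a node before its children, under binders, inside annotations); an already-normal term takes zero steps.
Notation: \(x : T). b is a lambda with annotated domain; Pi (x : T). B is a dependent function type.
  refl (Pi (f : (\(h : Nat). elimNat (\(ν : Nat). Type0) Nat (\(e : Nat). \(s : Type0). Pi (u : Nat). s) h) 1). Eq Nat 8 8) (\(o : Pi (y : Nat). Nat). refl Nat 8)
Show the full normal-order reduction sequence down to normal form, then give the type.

reduction (normal order):
  refl (Pi (f : (\(h : Nat). elimNat (\(ν : Nat). Type0) Nat (\(e : Nat). \(s : Type0). Pi (u : Nat). s) h) 1). Eq Nat 8 8) (\(o : Pi (y : Nat). Nat). refl Nat 8)
  ~> refl (Pi (f : elimNat (\(h : Nat). Type0) Nat (\(ν : Nat). \(e : Type0). Pi (s : Nat). e) 1). Eq Nat 8 8) (\(u : Pi (o : Nat). Nat). refl Nat 8)
  ~> refl (Pi (f : (\(h : Nat). \(ν : Type0). Pi (e : Nat). ν) 0 (elimNat (\(s : Nat). Type0) Nat (\(u : Nat). \(o : Type0). Pi (y : Nat). o) 0)). Eq Nat 8 8) (\(θ : Pi (a : Nat). Nat). refl Nat 8)
  ~> refl (Pi (f : (\(h : Type0). Pi (ν : Nat). h) (elimNat (\(e : Nat). Type0) Nat (\(s : Nat). \(u : Type0). Pi (o : Nat). u) 0)). Eq Nat 8 8) (\(y : Pi (θ : Nat). Nat). refl Nat 8)
  ~> refl (Pi (f : Pi (h : Nat). elimNat (\(ν : Nat). Type0) Nat (\(e : Nat). \(s : Type0). Pi (u : Nat). s) 0). Eq Nat 8 8) (\(o : Pi (y : Nat). Nat). refl Nat 8)
  ~> refl (Pi (f : Pi (h : Nat). Nat). Eq Nat 8 8) (\(ν : Pi (e : Nat). Nat). refl Nat 8)
the term's type:
  Eq (Pi (f : Pi (h : Nat). Nat). Eq Nat 8 8) (\(ν : Pi (e : Nat). Nat). refl Nat 8) (\(s : Pi (u : Nat). Nat). refl Nat 8)


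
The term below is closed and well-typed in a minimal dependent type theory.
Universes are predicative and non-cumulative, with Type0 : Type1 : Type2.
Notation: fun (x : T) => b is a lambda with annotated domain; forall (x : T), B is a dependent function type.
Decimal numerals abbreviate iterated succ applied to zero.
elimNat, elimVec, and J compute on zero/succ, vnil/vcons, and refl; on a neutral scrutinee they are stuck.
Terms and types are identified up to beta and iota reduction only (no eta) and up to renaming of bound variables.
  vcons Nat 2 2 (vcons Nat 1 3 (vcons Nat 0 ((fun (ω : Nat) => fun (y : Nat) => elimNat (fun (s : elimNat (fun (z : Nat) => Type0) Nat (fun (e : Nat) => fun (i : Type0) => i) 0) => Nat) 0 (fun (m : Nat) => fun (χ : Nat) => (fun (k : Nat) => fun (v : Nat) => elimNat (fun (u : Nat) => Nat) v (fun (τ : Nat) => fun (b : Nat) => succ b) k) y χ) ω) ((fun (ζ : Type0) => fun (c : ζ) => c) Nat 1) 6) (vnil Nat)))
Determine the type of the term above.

inferred type:
  Vec Nat 3


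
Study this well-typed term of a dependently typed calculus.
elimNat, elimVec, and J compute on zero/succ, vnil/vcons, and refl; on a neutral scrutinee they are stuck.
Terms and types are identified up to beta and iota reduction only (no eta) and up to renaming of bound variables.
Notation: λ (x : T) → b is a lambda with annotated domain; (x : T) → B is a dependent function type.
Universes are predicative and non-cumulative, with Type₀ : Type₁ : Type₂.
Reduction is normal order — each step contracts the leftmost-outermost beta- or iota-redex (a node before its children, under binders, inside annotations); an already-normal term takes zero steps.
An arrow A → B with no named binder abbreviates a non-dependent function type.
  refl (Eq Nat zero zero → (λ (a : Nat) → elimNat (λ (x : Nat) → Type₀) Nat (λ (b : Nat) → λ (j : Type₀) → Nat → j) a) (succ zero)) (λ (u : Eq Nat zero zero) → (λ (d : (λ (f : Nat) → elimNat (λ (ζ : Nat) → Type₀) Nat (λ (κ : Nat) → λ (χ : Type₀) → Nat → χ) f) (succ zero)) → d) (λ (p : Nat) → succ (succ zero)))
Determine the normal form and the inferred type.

normal form:
  refl (Eq Nat zero zero → Nat → Nat) (λ (a : Eq Nat zero zero) → λ (x : Nat) → succ (succ zero))
the term's type:
  Eq (Eq Nat zero zero → Nat → Nat) (λ (a : Eq Nat zero zero) → λ (x : Nat) → succ (succ zero)) (λ (b : Eq Nat zero zero) → λ (j : Nat) → succ (succ zero))
observation: normalization takes exactly 6 steps under the normal-order strategy.


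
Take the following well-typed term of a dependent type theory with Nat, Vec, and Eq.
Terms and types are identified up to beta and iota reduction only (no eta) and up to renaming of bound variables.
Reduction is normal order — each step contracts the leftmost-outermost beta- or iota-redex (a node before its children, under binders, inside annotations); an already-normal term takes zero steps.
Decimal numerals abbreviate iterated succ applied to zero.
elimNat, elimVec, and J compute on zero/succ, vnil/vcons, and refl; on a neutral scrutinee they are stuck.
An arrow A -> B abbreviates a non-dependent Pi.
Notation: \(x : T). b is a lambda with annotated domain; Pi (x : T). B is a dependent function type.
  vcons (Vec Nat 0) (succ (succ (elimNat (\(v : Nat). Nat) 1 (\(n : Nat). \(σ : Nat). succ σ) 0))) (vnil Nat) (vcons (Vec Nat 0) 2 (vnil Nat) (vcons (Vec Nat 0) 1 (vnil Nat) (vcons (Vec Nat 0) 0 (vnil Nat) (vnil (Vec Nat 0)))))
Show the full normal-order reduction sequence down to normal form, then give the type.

normal-order reduction:
  vcons (Vec Nat 0) (succ (succ (elimNat (\(v : Nat). Nat) 1 (\(n : Nat). \(σ : Nat). succ σ) 0))) (vnil Nat) (vcons (Vec Nat 0) 2 (vnil Nat) (vcons (Vec Nat 0) 1 (vnil Nat) (vcons (Vec Nat 0) 0 (vnil Nat) (vnil (Vec Nat 0)))))
  ~> vcons (Vec Nat 0) 3 (vnil Nat) (vcons (Vec Nat 0) 2 (vnil Nat) (vcons (Vec Nat 0) 1 (vnil Nat) (vcons (Vec Nat 0) 0 (vnil Nat) (vnil (Vec Nat 0)))))
inferred type:
  Vec (Vec Nat 0) 4


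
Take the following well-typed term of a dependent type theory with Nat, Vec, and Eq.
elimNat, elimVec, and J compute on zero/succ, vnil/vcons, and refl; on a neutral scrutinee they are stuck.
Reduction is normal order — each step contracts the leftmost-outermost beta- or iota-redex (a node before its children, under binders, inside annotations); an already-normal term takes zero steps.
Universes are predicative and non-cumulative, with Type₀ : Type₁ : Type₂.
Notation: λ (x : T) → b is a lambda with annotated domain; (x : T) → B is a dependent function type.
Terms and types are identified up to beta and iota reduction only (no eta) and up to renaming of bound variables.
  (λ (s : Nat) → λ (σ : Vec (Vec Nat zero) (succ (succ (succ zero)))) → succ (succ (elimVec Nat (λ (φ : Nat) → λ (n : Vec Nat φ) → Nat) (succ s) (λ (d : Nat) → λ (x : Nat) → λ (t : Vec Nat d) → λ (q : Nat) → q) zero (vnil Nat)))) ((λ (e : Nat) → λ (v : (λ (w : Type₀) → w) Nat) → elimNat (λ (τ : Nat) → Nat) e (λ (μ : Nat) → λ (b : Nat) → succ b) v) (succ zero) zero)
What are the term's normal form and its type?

resulting normal form:
  λ (s : Vec (Vec Nat zero) (succ (succ (succ zero)))) → succ (succ (succ (succ zero)))
the term's type:
  (s : Vec (Vec Nat zero) (succ (succ (succ zero)))) → Nat
observation: contracting a beta-redex first, the term normalizes in 5 steps.


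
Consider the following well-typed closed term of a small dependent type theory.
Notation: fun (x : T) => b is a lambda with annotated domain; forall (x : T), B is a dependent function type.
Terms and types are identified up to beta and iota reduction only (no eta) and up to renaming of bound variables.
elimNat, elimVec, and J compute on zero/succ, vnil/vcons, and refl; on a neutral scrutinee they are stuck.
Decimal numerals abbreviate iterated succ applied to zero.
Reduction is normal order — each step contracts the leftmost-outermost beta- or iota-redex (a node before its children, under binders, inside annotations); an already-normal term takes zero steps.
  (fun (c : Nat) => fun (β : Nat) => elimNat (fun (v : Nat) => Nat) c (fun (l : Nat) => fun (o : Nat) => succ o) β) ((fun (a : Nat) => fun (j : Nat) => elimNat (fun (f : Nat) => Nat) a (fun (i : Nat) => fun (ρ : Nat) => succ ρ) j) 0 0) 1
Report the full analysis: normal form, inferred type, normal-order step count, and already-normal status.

reduced normal form:
  1
type:
  Nat
normal-order step count: 9
term was already normal: no
first redex: a beta-redex


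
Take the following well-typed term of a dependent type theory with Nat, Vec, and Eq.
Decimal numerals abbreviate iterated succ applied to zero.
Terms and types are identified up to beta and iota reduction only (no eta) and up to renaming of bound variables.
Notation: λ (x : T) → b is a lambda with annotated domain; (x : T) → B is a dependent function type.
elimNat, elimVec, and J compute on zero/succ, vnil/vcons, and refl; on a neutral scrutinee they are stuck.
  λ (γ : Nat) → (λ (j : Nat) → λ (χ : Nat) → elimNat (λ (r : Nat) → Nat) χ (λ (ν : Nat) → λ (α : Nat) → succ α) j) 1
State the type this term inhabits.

type:
  (γ : Nat) → (j : Nat) → Nat


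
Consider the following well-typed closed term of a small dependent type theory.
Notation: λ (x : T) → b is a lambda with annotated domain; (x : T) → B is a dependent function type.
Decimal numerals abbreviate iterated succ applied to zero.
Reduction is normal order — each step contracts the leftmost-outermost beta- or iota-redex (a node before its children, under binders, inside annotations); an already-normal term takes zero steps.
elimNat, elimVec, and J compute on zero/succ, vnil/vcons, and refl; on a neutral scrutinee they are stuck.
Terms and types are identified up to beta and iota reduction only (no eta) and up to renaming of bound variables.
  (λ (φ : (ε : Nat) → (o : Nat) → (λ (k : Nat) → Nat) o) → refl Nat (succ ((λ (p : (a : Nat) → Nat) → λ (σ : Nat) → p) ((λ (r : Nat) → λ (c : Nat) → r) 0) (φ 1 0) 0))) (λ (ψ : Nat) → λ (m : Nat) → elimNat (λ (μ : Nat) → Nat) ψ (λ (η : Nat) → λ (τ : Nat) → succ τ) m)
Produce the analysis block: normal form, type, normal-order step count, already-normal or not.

resulting normal form:
  refl Nat 1
the term's type:
  Eq Nat 1 1
steps to reach normal form (normal order): 5
already normal: no
first contracted redex: a beta-redex


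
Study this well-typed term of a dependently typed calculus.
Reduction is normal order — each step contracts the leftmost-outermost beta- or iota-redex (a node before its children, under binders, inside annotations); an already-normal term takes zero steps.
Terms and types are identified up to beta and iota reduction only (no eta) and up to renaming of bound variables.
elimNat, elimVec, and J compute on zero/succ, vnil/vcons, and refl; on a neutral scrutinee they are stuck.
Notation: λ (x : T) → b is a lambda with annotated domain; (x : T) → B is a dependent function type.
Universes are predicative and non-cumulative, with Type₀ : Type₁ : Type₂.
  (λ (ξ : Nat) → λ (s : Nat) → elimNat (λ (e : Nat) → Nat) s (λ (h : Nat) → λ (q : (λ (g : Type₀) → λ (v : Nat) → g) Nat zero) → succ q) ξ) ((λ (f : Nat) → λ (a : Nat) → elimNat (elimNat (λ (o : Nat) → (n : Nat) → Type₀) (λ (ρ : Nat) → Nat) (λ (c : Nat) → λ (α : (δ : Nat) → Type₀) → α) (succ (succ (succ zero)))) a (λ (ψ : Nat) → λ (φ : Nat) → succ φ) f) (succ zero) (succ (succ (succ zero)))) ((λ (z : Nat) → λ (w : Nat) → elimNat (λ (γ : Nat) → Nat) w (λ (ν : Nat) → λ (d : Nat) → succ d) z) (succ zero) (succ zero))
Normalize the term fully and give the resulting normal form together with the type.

normal form:
  succ (succ (succ (succ (succ (succ zero)))))
the term's type:
  Nat


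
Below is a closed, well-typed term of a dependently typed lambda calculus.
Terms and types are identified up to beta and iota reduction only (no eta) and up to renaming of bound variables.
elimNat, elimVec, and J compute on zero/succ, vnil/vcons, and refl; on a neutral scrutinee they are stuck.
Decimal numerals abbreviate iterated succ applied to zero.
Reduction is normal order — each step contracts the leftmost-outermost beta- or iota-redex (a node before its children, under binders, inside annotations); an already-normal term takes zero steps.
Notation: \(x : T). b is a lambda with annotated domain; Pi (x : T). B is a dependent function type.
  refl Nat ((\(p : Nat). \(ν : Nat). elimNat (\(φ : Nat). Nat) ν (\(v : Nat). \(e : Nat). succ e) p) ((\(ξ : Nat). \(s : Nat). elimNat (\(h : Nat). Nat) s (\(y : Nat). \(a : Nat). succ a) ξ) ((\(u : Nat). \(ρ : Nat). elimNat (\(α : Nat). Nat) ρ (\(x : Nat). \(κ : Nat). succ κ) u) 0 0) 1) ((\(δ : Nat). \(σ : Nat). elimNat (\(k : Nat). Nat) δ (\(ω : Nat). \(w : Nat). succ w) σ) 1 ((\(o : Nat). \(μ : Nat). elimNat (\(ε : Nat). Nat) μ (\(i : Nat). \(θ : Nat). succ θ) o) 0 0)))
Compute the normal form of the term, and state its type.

resulting normal form:
  refl Nat 2
type:
  Eq Nat 2 2
observation: 18 normal-order steps normalize the term, beginning with a beta-redex.


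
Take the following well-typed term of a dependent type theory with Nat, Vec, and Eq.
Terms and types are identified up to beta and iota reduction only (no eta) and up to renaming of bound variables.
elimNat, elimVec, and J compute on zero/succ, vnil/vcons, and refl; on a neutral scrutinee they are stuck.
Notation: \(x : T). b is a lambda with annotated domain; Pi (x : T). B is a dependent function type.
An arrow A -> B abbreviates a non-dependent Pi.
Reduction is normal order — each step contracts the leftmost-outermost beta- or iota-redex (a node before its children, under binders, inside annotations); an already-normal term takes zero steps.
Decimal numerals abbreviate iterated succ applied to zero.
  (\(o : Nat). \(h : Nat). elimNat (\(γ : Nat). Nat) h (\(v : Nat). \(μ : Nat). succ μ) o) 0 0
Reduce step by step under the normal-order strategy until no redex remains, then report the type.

normal-order reduction sequence:
  (\(o : Nat). \(h : Nat). elimNat (\(γ : Nat). Nat) h (\(v : Nat). \(μ : Nat). succ μ) o) 0 0
  ~> (\(o : Nat). elimNat (\(h : Nat). Nat) o (\(γ : Nat). \(v : Nat). succ v) 0) 0
  ~> elimNat (\(o : Nat). Nat) 0 (\(h : Nat). \(γ : Nat). succ γ) 0
  ~> 0
type:
  Nat


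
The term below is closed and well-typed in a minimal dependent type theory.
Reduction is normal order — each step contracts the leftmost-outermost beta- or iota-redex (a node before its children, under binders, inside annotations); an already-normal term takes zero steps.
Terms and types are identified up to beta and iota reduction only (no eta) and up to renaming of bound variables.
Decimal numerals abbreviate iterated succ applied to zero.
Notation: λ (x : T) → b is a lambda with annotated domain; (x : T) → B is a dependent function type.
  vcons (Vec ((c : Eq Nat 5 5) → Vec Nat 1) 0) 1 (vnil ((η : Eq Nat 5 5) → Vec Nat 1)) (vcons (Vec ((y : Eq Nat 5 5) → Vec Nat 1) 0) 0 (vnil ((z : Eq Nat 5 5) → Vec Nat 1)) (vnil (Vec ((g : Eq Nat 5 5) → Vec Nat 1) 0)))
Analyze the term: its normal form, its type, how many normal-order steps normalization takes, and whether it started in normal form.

normal form:
  vcons (Vec ((c : Eq Nat 5 5) → Vec Nat 1) 0) 1 (vnil ((η : Eq Nat 5 5) → Vec Nat 1)) (vcons (Vec ((y : Eq Nat 5 5) → Vec Nat 1) 0) 0 (vnil ((z : Eq Nat 5 5) → Vec Nat 1)) (vnil (Vec ((g : Eq Nat 5 5) → Vec Nat 1) 0)))
type:
  Vec (Vec ((c : Eq Nat 5 5) → Vec Nat 1) 0) 2
steps to reach normal form (normal order): 0
already normal: yes


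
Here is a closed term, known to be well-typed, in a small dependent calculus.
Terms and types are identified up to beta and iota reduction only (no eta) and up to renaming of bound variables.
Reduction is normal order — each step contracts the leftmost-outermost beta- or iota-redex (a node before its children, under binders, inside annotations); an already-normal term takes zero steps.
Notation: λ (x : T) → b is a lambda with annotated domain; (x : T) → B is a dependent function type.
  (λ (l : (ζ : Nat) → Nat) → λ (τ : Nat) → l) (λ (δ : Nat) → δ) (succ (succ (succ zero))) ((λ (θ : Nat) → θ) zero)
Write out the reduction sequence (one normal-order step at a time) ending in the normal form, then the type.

reduction (normal order):
  (λ (l : (ζ : Nat) → Nat) → λ (τ : Nat) → l) (λ (δ : Nat) → δ) (succ (succ (succ zero))) ((λ (θ : Nat) → θ) zero)
  ~> (λ (l : Nat) → λ (ζ : Nat) → ζ) (succ (succ (succ zero))) ((λ (τ : Nat) → τ) zero)
  ~> (λ (l : Nat) → l) ((λ (ζ : Nat) → ζ) zero)
  ~> (λ (l : Nat) → l) zero
  ~> zero
inferred type:
  Nat


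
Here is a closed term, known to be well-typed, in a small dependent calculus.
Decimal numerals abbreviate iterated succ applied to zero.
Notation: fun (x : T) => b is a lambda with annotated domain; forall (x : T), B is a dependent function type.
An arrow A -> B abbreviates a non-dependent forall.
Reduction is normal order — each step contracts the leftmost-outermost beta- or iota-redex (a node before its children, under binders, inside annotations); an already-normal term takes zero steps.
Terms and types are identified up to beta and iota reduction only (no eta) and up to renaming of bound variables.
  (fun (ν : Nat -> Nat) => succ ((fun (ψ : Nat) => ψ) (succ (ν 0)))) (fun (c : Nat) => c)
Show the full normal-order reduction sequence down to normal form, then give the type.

normal-order reduction sequence:
  (fun (ν : Nat -> Nat) => succ ((fun (ψ : Nat) => ψ) (succ (ν 0)))) (fun (c : Nat) => c)
  ~> succ ((fun (ν : Nat) => ν) (succ ((fun (ψ : Nat) => ψ) 0)))
  ~> succ (succ ((fun (ν : Nat) => ν) 0))
  ~> 2
type:
  Nat


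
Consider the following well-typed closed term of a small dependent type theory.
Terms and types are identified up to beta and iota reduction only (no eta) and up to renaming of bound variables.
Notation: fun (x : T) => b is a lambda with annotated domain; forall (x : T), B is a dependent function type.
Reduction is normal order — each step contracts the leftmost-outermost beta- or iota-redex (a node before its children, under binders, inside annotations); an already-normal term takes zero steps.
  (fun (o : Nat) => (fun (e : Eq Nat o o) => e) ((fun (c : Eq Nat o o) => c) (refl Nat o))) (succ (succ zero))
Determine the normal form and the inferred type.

normal form:
  refl Nat (succ (succ zero))
type:
  Eq Nat (succ (succ zero)) (succ (succ zero))


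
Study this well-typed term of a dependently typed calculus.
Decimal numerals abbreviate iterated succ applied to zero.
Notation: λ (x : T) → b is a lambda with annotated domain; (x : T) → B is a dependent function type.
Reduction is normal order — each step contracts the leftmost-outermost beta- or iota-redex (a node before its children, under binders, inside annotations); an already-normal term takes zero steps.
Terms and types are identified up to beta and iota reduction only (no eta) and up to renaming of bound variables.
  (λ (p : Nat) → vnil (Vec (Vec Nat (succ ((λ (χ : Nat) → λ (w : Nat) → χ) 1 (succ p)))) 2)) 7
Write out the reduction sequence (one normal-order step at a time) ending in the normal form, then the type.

normal-order reduction sequence:
  (λ (p : Nat) → vnil (Vec (Vec Nat (succ ((λ (χ : Nat) → λ (w : Nat) → χ) 1 (succ p)))) 2)) 7
  ~> vnil (Vec (Vec Nat (succ ((λ (p : Nat) → λ (χ : Nat) → p) 1 8))) 2)
  ~> vnil (Vec (Vec Nat (succ ((λ (p : Nat) → 1) 8))) 2)
  ~> vnil (Vec (Vec Nat 2) 2)
inferred type:
  Vec (Vec (Vec Nat 2) 2) 0


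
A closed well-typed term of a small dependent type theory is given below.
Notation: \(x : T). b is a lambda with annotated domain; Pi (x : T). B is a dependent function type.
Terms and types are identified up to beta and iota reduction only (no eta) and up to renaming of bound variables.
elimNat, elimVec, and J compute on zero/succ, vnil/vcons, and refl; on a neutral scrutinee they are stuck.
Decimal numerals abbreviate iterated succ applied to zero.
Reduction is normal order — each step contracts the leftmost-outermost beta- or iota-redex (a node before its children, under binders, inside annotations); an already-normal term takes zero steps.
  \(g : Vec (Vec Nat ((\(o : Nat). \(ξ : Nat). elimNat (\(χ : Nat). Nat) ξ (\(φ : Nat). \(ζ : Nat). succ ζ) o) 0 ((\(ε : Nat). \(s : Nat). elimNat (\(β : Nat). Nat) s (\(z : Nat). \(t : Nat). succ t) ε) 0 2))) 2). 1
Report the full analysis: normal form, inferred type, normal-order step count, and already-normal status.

resulting normal form:
  \(g : Vec (Vec Nat 2) 2). 1
the term's type:
  Pi (g : Vec (Vec Nat 2) 2). Nat
normal-order step count: 6
started in normal form: no
first redex: a beta-redex


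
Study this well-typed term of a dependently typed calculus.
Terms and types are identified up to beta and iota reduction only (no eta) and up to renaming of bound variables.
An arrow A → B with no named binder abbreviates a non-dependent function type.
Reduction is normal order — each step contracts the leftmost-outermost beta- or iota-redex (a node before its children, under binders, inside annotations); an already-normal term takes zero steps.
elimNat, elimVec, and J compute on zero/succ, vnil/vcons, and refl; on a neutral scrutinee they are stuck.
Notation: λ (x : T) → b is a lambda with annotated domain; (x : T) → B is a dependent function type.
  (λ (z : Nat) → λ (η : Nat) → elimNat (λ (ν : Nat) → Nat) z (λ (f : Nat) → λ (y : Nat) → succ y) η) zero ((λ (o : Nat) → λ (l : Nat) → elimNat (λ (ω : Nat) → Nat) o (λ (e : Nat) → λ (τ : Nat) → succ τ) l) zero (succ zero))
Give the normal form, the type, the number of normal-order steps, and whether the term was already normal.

resulting normal form:
  succ zero
the term's type:
  Nat
steps to reach normal form (normal order): 12
term was already normal: no
first contracted redex: a beta-redex


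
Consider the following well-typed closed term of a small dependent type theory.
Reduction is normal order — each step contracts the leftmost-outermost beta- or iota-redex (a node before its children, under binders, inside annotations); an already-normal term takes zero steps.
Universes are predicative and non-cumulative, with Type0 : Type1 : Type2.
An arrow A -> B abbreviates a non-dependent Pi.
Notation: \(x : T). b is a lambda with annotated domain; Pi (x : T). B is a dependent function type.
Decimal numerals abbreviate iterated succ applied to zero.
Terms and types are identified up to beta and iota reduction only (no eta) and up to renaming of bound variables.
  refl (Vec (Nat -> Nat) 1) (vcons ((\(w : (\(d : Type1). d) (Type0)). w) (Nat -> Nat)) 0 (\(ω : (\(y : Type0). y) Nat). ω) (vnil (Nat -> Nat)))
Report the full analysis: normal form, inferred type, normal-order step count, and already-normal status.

resulting normal form:
  refl (Vec (Nat -> Nat) 1) (vcons (Nat -> Nat) 0 (\(w : Nat). w) (vnil (Nat -> Nat)))
type:
  Eq (Vec (Nat -> Nat) 1) (vcons (Nat -> Nat) 0 (\(w : Nat). w) (vnil (Nat -> Nat))) (vcons (Nat -> Nat) 0 (\(d : Nat). d) (vnil (Nat -> Nat)))
normal-order step count: 2
already normal: no
first contracted redex: a beta-redex
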